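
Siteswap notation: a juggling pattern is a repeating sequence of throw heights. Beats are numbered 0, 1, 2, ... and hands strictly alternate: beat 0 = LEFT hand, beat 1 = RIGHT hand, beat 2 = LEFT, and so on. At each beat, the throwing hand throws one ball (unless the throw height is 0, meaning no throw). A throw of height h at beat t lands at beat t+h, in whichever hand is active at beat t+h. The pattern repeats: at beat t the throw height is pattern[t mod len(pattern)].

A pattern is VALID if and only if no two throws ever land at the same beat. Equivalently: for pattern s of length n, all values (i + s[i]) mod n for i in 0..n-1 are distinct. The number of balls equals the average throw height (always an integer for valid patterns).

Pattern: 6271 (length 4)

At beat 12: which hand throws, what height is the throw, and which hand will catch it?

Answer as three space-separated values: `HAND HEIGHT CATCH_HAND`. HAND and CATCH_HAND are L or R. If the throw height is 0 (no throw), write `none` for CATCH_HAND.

Beat 12: 12 mod 2 = 0, so hand = L
Throw height = pattern[12 mod 4] = pattern[0] = 6
Lands at beat 12+6=18, 18 mod 2 = 0, so catch hand = L

Answer: L 6 L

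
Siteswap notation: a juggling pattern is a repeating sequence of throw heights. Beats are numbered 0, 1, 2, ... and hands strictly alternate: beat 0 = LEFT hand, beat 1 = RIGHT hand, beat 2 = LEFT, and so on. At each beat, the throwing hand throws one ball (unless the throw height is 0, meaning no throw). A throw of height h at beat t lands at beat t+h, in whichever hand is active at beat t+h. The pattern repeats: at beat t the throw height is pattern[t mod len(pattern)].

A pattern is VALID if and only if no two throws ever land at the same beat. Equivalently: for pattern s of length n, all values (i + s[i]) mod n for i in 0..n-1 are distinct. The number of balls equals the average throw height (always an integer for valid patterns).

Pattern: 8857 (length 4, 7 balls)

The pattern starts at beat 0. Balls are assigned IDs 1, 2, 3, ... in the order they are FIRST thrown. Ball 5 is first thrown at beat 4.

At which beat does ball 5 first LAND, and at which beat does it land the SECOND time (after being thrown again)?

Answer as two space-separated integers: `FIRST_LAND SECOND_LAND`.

Beat 0 (L): throw ball1 h=8 -> lands@8:L; in-air after throw: [b1@8:L]
Beat 1 (R): throw ball2 h=8 -> lands@9:R; in-air after throw: [b1@8:L b2@9:R]
Beat 2 (L): throw ball3 h=5 -> lands@7:R; in-air after throw: [b3@7:R b1@8:L b2@9:R]
Beat 3 (R): throw ball4 h=7 -> lands@10:L; in-air after throw: [b3@7:R b1@8:L b2@9:R b4@10:L]
Beat 4 (L): throw ball5 h=8 -> lands@12:L; in-air after throw: [b3@7:R b1@8:L b2@9:R b4@10:L b5@12:L]
Beat 5 (R): throw ball6 h=8 -> lands@13:R; in-air after throw: [b3@7:R b1@8:L b2@9:R b4@10:L b5@12:L b6@13:R]
Beat 6 (L): throw ball7 h=5 -> lands@11:R; in-air after throw: [b3@7:R b1@8:L b2@9:R b4@10:L b7@11:R b5@12:L b6@13:R]
Beat 7 (R): throw ball3 h=7 -> lands@14:L; in-air after throw: [b1@8:L b2@9:R b4@10:L b7@11:R b5@12:L b6@13:R b3@14:L]
Beat 8 (L): throw ball1 h=8 -> lands@16:L; in-air after throw: [b2@9:R b4@10:L b7@11:R b5@12:L b6@13:R b3@14:L b1@16:L]
Beat 9 (R): throw ball2 h=8 -> lands@17:R; in-air after throw: [b4@10:L b7@11:R b5@12:L b6@13:R b3@14:L b1@16:L b2@17:R]
Beat 10 (L): throw ball4 h=5 -> lands@15:R; in-air after throw: [b7@11:R b5@12:L b6@13:R b3@14:L b4@15:R b1@16:L b2@17:R]
Beat 11 (R): throw ball7 h=7 -> lands@18:L; in-air after throw: [b5@12:L b6@13:R b3@14:L b4@15:R b1@16:L b2@17:R b7@18:L]
Beat 12 (L): throw ball5 h=8 -> lands@20:L; in-air after throw: [b6@13:R b3@14:L b4@15:R b1@16:L b2@17:R b7@18:L b5@20:L]
Beat 13 (R): throw ball6 h=8 -> lands@21:R; in-air after throw: [b3@14:L b4@15:R b1@16:L b2@17:R b7@18:L b5@20:L b6@21:R]
Beat 14 (L): throw ball3 h=5 -> lands@19:R; in-air after throw: [b4@15:R b1@16:L b2@17:R b7@18:L b3@19:R b5@20:L b6@21:R]
Beat 15 (R): throw ball4 h=7 -> lands@22:L; in-air after throw: [b1@16:L b2@17:R b7@18:L b3@19:R b5@20:L b6@21:R b4@22:L]
Beat 16 (L): throw ball1 h=8 -> lands@24:L; in-air after throw: [b2@17:R b7@18:L b3@19:R b5@20:L b6@21:R b4@22:L b1@24:L]
Beat 17 (R): throw ball2 h=8 -> lands@25:R; in-air after throw: [b7@18:L b3@19:R b5@20:L b6@21:R b4@22:L b1@24:L b2@25:R]
Ball 5: thrown@4 h=8 -> first land @12; rethrown@12 h=8 -> second land @20

Answer: 12 20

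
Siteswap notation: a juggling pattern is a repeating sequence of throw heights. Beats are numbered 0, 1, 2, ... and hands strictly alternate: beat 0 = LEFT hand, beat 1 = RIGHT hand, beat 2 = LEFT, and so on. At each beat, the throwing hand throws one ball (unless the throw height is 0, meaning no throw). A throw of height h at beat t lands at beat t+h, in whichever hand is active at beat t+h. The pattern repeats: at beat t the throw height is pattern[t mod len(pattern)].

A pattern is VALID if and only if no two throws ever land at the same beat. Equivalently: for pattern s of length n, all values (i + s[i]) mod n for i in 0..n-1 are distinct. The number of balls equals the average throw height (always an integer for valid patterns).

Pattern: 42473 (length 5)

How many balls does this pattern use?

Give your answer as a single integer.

Pattern = [4, 2, 4, 7, 3], length n = 5
  position 0: throw height = 4, running sum = 4
  position 1: throw height = 2, running sum = 6
  position 2: throw height = 4, running sum = 10
  position 3: throw height = 7, running sum = 17
  position 4: throw height = 3, running sum = 20
Total sum = 20; balls = sum / n = 20 / 5 = 4

Answer: 4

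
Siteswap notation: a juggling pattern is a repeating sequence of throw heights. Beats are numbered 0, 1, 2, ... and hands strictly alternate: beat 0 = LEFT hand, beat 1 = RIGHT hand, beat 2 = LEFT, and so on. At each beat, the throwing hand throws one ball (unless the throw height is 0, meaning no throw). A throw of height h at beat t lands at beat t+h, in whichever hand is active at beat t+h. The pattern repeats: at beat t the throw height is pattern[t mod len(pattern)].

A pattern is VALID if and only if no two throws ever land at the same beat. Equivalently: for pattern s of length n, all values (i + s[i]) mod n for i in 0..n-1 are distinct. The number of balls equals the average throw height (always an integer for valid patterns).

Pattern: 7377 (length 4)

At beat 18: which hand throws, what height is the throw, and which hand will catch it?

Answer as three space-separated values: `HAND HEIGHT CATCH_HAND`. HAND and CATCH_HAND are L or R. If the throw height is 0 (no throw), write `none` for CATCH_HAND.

Beat 18: 18 mod 2 = 0, so hand = L
Throw height = pattern[18 mod 4] = pattern[2] = 7
Lands at beat 18+7=25, 25 mod 2 = 1, so catch hand = R

Answer: L 7 R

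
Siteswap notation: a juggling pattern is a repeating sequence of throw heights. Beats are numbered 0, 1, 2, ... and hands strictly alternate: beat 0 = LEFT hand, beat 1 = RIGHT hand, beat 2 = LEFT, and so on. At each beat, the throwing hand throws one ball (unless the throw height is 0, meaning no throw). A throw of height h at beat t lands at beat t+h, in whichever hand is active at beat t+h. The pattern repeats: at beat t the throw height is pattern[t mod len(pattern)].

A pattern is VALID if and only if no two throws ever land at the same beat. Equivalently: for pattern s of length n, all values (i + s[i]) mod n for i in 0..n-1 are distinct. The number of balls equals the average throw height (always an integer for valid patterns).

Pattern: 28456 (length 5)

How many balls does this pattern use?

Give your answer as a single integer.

Pattern = [2, 8, 4, 5, 6], length n = 5
  position 0: throw height = 2, running sum = 2
  position 1: throw height = 8, running sum = 10
  position 2: throw height = 4, running sum = 14
  position 3: throw height = 5, running sum = 19
  position 4: throw height = 6, running sum = 25
Total sum = 25; balls = sum / n = 25 / 5 = 5

Answer: 5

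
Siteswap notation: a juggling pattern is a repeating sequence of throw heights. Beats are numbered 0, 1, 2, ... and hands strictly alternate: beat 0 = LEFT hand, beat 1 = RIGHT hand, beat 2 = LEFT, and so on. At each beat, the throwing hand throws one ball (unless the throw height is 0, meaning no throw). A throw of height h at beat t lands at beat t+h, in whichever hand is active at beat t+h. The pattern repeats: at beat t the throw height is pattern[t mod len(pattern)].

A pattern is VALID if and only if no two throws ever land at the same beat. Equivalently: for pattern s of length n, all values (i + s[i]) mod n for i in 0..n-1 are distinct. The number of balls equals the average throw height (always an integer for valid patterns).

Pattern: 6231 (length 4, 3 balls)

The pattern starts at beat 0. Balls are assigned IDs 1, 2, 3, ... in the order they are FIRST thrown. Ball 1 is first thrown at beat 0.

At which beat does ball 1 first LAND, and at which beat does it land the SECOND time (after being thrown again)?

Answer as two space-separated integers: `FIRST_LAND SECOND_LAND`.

Beat 0 (L): throw ball1 h=6 -> lands@6:L; in-air after throw: [b1@6:L]
Beat 1 (R): throw ball2 h=2 -> lands@3:R; in-air after throw: [b2@3:R b1@6:L]
Beat 2 (L): throw ball3 h=3 -> lands@5:R; in-air after throw: [b2@3:R b3@5:R b1@6:L]
Beat 3 (R): throw ball2 h=1 -> lands@4:L; in-air after throw: [b2@4:L b3@5:R b1@6:L]
Beat 4 (L): throw ball2 h=6 -> lands@10:L; in-air after throw: [b3@5:R b1@6:L b2@10:L]
Beat 5 (R): throw ball3 h=2 -> lands@7:R; in-air after throw: [b1@6:L b3@7:R b2@10:L]
Beat 6 (L): throw ball1 h=3 -> lands@9:R; in-air after throw: [b3@7:R b1@9:R b2@10:L]
Beat 7 (R): throw ball3 h=1 -> lands@8:L; in-air after throw: [b3@8:L b1@9:R b2@10:L]
Beat 8 (L): throw ball3 h=6 -> lands@14:L; in-air after throw: [b1@9:R b2@10:L b3@14:L]
Beat 9 (R): throw ball1 h=2 -> lands@11:R; in-air after throw: [b2@10:L b1@11:R b3@14:L]
Ball 1: thrown@0 h=6 -> first land @6; rethrown@6 h=3 -> second land @9

Answer: 6 9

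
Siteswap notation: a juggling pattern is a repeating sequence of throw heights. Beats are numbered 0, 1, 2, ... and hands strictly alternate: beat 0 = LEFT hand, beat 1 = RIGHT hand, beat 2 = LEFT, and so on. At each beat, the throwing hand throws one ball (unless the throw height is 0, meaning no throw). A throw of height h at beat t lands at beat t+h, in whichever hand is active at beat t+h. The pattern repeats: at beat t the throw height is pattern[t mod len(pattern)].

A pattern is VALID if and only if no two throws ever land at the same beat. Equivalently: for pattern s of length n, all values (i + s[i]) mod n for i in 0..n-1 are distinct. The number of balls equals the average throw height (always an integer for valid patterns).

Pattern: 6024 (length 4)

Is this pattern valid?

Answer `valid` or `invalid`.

i=0: (i + s[i]) mod n = (0 + 6) mod 4 = 2
i=1: (i + s[i]) mod n = (1 + 0) mod 4 = 1
i=2: (i + s[i]) mod n = (2 + 2) mod 4 = 0
i=3: (i + s[i]) mod n = (3 + 4) mod 4 = 3
Residues: [2, 1, 0, 3], distinct: True

Answer: valid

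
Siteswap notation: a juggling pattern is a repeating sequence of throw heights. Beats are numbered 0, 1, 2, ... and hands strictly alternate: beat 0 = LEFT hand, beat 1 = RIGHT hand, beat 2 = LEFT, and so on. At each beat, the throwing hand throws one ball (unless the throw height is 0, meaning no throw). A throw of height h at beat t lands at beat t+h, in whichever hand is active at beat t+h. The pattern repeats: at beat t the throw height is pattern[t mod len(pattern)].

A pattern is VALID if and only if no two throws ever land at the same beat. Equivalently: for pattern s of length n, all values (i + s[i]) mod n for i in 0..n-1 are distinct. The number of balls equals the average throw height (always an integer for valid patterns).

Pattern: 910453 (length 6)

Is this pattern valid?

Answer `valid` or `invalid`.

i=0: (i + s[i]) mod n = (0 + 9) mod 6 = 3
i=1: (i + s[i]) mod n = (1 + 1) mod 6 = 2
i=2: (i + s[i]) mod n = (2 + 0) mod 6 = 2
i=3: (i + s[i]) mod n = (3 + 4) mod 6 = 1
i=4: (i + s[i]) mod n = (4 + 5) mod 6 = 3
i=5: (i + s[i]) mod n = (5 + 3) mod 6 = 2
Residues: [3, 2, 2, 1, 3, 2], distinct: False

Answer: invalid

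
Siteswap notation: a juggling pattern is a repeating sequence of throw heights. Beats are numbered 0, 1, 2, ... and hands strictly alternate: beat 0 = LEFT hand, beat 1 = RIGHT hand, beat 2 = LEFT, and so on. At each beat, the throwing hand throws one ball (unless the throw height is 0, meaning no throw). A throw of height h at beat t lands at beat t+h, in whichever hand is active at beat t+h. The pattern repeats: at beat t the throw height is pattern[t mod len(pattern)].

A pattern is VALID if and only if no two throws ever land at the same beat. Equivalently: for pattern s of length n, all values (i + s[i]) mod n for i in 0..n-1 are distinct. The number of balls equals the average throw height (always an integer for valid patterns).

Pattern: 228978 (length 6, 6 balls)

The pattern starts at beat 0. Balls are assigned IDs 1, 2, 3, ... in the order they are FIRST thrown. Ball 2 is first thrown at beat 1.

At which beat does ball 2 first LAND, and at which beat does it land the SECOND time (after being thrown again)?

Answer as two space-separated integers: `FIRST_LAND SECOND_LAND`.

Beat 0 (L): throw ball1 h=2 -> lands@2:L; in-air after throw: [b1@2:L]
Beat 1 (R): throw ball2 h=2 -> lands@3:R; in-air after throw: [b1@2:L b2@3:R]
Beat 2 (L): throw ball1 h=8 -> lands@10:L; in-air after throw: [b2@3:R b1@10:L]
Beat 3 (R): throw ball2 h=9 -> lands@12:L; in-air after throw: [b1@10:L b2@12:L]
Beat 4 (L): throw ball3 h=7 -> lands@11:R; in-air after throw: [b1@10:L b3@11:R b2@12:L]
Beat 5 (R): throw ball4 h=8 -> lands@13:R; in-air after throw: [b1@10:L b3@11:R b2@12:L b4@13:R]
Beat 6 (L): throw ball5 h=2 -> lands@8:L; in-air after throw: [b5@8:L b1@10:L b3@11:R b2@12:L b4@13:R]
Beat 7 (R): throw ball6 h=2 -> lands@9:R; in-air after throw: [b5@8:L b6@9:R b1@10:L b3@11:R b2@12:L b4@13:R]
Beat 8 (L): throw ball5 h=8 -> lands@16:L; in-air after throw: [b6@9:R b1@10:L b3@11:R b2@12:L b4@13:R b5@16:L]
Beat 9 (R): throw ball6 h=9 -> lands@18:L; in-air after throw: [b1@10:L b3@11:R b2@12:L b4@13:R b5@16:L b6@18:L]
Beat 10 (L): throw ball1 h=7 -> lands@17:R; in-air after throw: [b3@11:R b2@12:L b4@13:R b5@16:L b1@17:R b6@18:L]
Beat 11 (R): throw ball3 h=8 -> lands@19:R; in-air after throw: [b2@12:L b4@13:R b5@16:L b1@17:R b6@18:L b3@19:R]
Beat 12 (L): throw ball2 h=2 -> lands@14:L; in-air after throw: [b4@13:R b2@14:L b5@16:L b1@17:R b6@18:L b3@19:R]
Ball 2: thrown@1 h=2 -> first land @3; rethrown@3 h=9 -> second land @12

Answer: 3 12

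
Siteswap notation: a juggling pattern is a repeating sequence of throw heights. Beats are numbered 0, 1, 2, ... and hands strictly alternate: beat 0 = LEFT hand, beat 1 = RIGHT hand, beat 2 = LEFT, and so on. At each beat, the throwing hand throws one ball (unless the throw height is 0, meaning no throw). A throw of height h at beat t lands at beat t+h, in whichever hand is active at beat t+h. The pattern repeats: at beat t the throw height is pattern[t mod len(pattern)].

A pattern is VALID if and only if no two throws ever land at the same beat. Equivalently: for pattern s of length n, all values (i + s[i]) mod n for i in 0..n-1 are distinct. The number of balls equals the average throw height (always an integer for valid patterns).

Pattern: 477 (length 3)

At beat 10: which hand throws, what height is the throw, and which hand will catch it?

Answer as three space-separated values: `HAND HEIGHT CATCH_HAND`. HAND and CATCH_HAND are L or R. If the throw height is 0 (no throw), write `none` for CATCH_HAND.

Answer: L 7 R

Derivation:
Beat 10: 10 mod 2 = 0, so hand = L
Throw height = pattern[10 mod 3] = pattern[1] = 7
Lands at beat 10+7=17, 17 mod 2 = 1, so catch hand = R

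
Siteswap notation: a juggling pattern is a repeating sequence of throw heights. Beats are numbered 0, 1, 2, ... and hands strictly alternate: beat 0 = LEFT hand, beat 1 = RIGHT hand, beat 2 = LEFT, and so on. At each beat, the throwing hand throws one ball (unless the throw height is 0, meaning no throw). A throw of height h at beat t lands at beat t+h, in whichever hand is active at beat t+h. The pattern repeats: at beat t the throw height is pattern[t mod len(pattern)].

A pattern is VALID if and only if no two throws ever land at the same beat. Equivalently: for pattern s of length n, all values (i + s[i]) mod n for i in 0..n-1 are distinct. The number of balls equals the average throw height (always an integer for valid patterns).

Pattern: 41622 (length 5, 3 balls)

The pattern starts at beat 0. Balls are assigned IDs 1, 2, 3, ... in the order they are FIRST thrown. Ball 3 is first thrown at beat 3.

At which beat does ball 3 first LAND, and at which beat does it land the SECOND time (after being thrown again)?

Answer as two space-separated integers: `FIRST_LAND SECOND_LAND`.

Beat 0 (L): throw ball1 h=4 -> lands@4:L; in-air after throw: [b1@4:L]
Beat 1 (R): throw ball2 h=1 -> lands@2:L; in-air after throw: [b2@2:L b1@4:L]
Beat 2 (L): throw ball2 h=6 -> lands@8:L; in-air after throw: [b1@4:L b2@8:L]
Beat 3 (R): throw ball3 h=2 -> lands@5:R; in-air after throw: [b1@4:L b3@5:R b2@8:L]
Beat 4 (L): throw ball1 h=2 -> lands@6:L; in-air after throw: [b3@5:R b1@6:L b2@8:L]
Beat 5 (R): throw ball3 h=4 -> lands@9:R; in-air after throw: [b1@6:L b2@8:L b3@9:R]
Beat 6 (L): throw ball1 h=1 -> lands@7:R; in-air after throw: [b1@7:R b2@8:L b3@9:R]
Beat 7 (R): throw ball1 h=6 -> lands@13:R; in-air after throw: [b2@8:L b3@9:R b1@13:R]
Beat 8 (L): throw ball2 h=2 -> lands@10:L; in-air after throw: [b3@9:R b2@10:L b1@13:R]
Beat 9 (R): throw ball3 h=2 -> lands@11:R; in-air after throw: [b2@10:L b3@11:R b1@13:R]
Ball 3: thrown@3 h=2 -> first land @5; rethrown@5 h=4 -> second land @9

Answer: 5 9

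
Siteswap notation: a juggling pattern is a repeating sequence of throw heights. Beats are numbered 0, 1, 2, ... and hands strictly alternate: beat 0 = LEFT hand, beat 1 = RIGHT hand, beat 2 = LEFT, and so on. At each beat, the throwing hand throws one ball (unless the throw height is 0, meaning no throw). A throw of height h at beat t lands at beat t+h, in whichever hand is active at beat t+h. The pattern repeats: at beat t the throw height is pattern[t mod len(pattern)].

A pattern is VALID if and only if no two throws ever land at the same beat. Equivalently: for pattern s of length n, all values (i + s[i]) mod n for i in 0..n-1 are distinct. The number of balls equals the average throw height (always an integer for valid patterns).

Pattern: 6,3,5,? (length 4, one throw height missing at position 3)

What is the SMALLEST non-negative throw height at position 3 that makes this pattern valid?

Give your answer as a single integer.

i=0: (0 + 6) mod 4 = 2
i=1: (1 + 3) mod 4 = 0
i=2: (2 + 5) mod 4 = 3
i=3: s[i]=? (unknown)
Known residues: [0, 2, 3]; need a permutation of 0..3, so missing residue r = 1
Need (3 + s) mod 4 = 1; smallest s = (1 - 3) mod 4 = 2

Answer: 2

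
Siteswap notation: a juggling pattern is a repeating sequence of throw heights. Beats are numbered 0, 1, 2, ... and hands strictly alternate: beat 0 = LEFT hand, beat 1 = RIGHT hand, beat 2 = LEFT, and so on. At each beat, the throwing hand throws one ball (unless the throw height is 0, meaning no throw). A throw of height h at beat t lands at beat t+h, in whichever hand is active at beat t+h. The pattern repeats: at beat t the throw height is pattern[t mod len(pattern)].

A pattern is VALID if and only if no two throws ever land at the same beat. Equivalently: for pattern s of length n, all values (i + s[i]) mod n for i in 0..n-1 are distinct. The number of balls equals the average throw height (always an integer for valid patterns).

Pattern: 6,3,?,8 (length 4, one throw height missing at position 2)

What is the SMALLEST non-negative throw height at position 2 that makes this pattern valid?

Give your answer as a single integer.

Answer: 3

Derivation:
i=0: (0 + 6) mod 4 = 2
i=1: (1 + 3) mod 4 = 0
i=2: s[i]=? (unknown)
i=3: (3 + 8) mod 4 = 3
Known residues: [0, 2, 3]; need a permutation of 0..3, so missing residue r = 1
Need (2 + s) mod 4 = 1; smallest s = (1 - 2) mod 4 = 3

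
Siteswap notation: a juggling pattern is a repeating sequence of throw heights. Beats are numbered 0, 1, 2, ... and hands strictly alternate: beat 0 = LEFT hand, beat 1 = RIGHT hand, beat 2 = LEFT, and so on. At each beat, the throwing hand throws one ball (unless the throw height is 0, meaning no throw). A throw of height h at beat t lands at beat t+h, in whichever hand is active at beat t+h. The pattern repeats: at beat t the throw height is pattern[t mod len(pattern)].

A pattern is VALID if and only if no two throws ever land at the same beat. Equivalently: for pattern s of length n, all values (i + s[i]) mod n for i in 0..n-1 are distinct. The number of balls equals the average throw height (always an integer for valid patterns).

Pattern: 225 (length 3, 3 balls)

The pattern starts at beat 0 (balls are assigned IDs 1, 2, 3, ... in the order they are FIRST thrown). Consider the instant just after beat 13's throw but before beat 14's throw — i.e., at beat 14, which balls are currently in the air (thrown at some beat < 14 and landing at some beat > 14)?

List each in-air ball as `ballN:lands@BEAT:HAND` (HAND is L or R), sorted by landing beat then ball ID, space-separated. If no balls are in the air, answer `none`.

Answer: ball3:lands@15:R ball1:lands@16:L

Derivation:
Beat 0 (L): throw ball1 h=2 -> lands@2:L; in-air after throw: [b1@2:L]
Beat 1 (R): throw ball2 h=2 -> lands@3:R; in-air after throw: [b1@2:L b2@3:R]
Beat 2 (L): throw ball1 h=5 -> lands@7:R; in-air after throw: [b2@3:R b1@7:R]
Beat 3 (R): throw ball2 h=2 -> lands@5:R; in-air after throw: [b2@5:R b1@7:R]
Beat 4 (L): throw ball3 h=2 -> lands@6:L; in-air after throw: [b2@5:R b3@6:L b1@7:R]
Beat 5 (R): throw ball2 h=5 -> lands@10:L; in-air after throw: [b3@6:L b1@7:R b2@10:L]
Beat 6 (L): throw ball3 h=2 -> lands@8:L; in-air after throw: [b1@7:R b3@8:L b2@10:L]
Beat 7 (R): throw ball1 h=2 -> lands@9:R; in-air after throw: [b3@8:L b1@9:R b2@10:L]
Beat 8 (L): throw ball3 h=5 -> lands@13:R; in-air after throw: [b1@9:R b2@10:L b3@13:R]
Beat 9 (R): throw ball1 h=2 -> lands@11:R; in-air after throw: [b2@10:L b1@11:R b3@13:R]
Beat 10 (L): throw ball2 h=2 -> lands@12:L; in-air after throw: [b1@11:R b2@12:L b3@13:R]
Beat 11 (R): throw ball1 h=5 -> lands@16:L; in-air after throw: [b2@12:L b3@13:R b1@16:L]
Beat 12 (L): throw ball2 h=2 -> lands@14:L; in-air after throw: [b3@13:R b2@14:L b1@16:L]
Beat 13 (R): throw ball3 h=2 -> lands@15:R; in-air after throw: [b2@14:L b3@15:R b1@16:L]
Beat 14 (L): throw ball2 h=5 -> lands@19:R; in-air after throw: [b3@15:R b1@16:L b2@19:R]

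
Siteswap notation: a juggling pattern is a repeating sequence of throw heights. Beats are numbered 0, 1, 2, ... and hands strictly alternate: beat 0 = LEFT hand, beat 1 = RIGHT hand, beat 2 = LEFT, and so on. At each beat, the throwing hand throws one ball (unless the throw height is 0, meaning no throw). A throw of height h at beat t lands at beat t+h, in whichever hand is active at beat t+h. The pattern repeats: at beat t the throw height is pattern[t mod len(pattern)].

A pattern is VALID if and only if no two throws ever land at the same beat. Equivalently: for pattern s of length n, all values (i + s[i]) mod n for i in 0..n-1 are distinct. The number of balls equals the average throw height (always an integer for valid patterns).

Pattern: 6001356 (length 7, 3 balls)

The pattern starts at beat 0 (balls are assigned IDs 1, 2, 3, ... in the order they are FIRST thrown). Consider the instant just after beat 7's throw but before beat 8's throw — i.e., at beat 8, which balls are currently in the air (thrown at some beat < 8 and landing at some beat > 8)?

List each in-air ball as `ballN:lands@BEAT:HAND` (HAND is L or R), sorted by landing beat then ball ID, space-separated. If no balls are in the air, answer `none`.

Beat 0 (L): throw ball1 h=6 -> lands@6:L; in-air after throw: [b1@6:L]
Beat 3 (R): throw ball2 h=1 -> lands@4:L; in-air after throw: [b2@4:L b1@6:L]
Beat 4 (L): throw ball2 h=3 -> lands@7:R; in-air after throw: [b1@6:L b2@7:R]
Beat 5 (R): throw ball3 h=5 -> lands@10:L; in-air after throw: [b1@6:L b2@7:R b3@10:L]
Beat 6 (L): throw ball1 h=6 -> lands@12:L; in-air after throw: [b2@7:R b3@10:L b1@12:L]
Beat 7 (R): throw ball2 h=6 -> lands@13:R; in-air after throw: [b3@10:L b1@12:L b2@13:R]

Answer: ball3:lands@10:L ball1:lands@12:L ball2:lands@13:R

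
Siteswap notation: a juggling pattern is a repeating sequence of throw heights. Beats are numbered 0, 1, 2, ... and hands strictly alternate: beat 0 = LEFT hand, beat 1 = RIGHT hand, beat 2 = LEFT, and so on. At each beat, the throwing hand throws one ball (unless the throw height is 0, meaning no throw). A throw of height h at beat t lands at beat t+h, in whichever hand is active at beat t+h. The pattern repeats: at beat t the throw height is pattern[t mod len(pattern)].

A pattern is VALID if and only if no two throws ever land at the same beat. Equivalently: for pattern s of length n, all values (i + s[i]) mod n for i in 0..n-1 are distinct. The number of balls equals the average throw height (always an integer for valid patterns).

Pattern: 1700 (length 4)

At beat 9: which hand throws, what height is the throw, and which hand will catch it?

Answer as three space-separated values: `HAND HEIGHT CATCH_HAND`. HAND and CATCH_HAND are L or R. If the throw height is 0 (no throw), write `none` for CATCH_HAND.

Answer: R 7 L

Derivation:
Beat 9: 9 mod 2 = 1, so hand = R
Throw height = pattern[9 mod 4] = pattern[1] = 7
Lands at beat 9+7=16, 16 mod 2 = 0, so catch hand = L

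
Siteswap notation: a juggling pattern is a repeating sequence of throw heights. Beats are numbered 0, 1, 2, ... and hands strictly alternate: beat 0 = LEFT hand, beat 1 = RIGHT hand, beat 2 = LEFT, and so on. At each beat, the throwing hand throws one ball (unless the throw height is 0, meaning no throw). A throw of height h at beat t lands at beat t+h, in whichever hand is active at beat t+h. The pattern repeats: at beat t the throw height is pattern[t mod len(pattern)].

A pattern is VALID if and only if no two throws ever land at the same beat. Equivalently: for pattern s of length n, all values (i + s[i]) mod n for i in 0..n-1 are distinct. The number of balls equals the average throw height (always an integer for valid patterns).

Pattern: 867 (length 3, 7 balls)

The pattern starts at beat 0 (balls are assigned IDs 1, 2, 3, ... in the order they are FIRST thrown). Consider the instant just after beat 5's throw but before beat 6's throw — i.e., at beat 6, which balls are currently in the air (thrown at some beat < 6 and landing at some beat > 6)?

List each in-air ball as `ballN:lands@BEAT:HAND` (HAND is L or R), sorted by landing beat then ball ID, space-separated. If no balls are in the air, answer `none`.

Beat 0 (L): throw ball1 h=8 -> lands@8:L; in-air after throw: [b1@8:L]
Beat 1 (R): throw ball2 h=6 -> lands@7:R; in-air after throw: [b2@7:R b1@8:L]
Beat 2 (L): throw ball3 h=7 -> lands@9:R; in-air after throw: [b2@7:R b1@8:L b3@9:R]
Beat 3 (R): throw ball4 h=8 -> lands@11:R; in-air after throw: [b2@7:R b1@8:L b3@9:R b4@11:R]
Beat 4 (L): throw ball5 h=6 -> lands@10:L; in-air after throw: [b2@7:R b1@8:L b3@9:R b5@10:L b4@11:R]
Beat 5 (R): throw ball6 h=7 -> lands@12:L; in-air after throw: [b2@7:R b1@8:L b3@9:R b5@10:L b4@11:R b6@12:L]
Beat 6 (L): throw ball7 h=8 -> lands@14:L; in-air after throw: [b2@7:R b1@8:L b3@9:R b5@10:L b4@11:R b6@12:L b7@14:L]

Answer: ball2:lands@7:R ball1:lands@8:L ball3:lands@9:R ball5:lands@10:L ball4:lands@11:R ball6:lands@12:L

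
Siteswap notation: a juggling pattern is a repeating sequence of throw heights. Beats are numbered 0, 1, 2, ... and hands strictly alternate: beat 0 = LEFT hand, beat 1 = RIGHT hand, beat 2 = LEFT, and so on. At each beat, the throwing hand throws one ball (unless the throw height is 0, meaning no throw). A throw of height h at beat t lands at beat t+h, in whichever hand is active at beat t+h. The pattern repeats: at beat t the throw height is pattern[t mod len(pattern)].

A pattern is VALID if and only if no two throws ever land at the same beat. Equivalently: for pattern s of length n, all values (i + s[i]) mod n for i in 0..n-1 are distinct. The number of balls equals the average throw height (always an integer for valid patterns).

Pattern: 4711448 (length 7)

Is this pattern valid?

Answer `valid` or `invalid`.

i=0: (i + s[i]) mod n = (0 + 4) mod 7 = 4
i=1: (i + s[i]) mod n = (1 + 7) mod 7 = 1
i=2: (i + s[i]) mod n = (2 + 1) mod 7 = 3
i=3: (i + s[i]) mod n = (3 + 1) mod 7 = 4
i=4: (i + s[i]) mod n = (4 + 4) mod 7 = 1
i=5: (i + s[i]) mod n = (5 + 4) mod 7 = 2
i=6: (i + s[i]) mod n = (6 + 8) mod 7 = 0
Residues: [4, 1, 3, 4, 1, 2, 0], distinct: False

Answer: invalid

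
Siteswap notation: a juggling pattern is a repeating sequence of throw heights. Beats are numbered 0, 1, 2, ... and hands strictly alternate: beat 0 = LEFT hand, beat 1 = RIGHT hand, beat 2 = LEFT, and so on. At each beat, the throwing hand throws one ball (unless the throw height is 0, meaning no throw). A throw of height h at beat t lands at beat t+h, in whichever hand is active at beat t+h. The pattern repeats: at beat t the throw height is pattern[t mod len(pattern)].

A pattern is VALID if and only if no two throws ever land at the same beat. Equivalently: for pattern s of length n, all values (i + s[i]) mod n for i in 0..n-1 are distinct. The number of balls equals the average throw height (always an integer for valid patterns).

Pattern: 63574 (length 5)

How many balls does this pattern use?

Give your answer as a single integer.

Pattern = [6, 3, 5, 7, 4], length n = 5
  position 0: throw height = 6, running sum = 6
  position 1: throw height = 3, running sum = 9
  position 2: throw height = 5, running sum = 14
  position 3: throw height = 7, running sum = 21
  position 4: throw height = 4, running sum = 25
Total sum = 25; balls = sum / n = 25 / 5 = 5

Answer: 5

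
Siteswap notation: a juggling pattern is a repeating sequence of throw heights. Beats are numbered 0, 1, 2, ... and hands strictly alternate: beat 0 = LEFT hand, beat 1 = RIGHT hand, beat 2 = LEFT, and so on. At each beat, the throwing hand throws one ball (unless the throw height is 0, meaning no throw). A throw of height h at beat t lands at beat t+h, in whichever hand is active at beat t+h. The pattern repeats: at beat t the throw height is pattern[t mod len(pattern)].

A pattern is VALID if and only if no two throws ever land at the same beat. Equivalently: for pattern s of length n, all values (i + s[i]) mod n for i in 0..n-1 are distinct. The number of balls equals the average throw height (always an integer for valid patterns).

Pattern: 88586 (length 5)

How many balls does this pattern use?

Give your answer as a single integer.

Pattern = [8, 8, 5, 8, 6], length n = 5
  position 0: throw height = 8, running sum = 8
  position 1: throw height = 8, running sum = 16
  position 2: throw height = 5, running sum = 21
  position 3: throw height = 8, running sum = 29
  position 4: throw height = 6, running sum = 35
Total sum = 35; balls = sum / n = 35 / 5 = 7

Answer: 7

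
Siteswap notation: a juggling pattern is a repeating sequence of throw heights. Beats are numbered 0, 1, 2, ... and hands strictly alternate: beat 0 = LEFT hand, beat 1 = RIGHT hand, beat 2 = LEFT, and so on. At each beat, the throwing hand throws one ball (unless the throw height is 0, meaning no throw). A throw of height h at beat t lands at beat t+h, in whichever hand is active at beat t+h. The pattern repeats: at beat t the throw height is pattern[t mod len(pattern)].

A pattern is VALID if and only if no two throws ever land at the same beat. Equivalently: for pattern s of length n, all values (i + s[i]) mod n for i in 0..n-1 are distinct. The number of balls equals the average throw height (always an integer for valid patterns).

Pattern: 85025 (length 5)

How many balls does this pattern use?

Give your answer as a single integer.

Answer: 4

Derivation:
Pattern = [8, 5, 0, 2, 5], length n = 5
  position 0: throw height = 8, running sum = 8
  position 1: throw height = 5, running sum = 13
  position 2: throw height = 0, running sum = 13
  position 3: throw height = 2, running sum = 15
  position 4: throw height = 5, running sum = 20
Total sum = 20; balls = sum / n = 20 / 5 = 4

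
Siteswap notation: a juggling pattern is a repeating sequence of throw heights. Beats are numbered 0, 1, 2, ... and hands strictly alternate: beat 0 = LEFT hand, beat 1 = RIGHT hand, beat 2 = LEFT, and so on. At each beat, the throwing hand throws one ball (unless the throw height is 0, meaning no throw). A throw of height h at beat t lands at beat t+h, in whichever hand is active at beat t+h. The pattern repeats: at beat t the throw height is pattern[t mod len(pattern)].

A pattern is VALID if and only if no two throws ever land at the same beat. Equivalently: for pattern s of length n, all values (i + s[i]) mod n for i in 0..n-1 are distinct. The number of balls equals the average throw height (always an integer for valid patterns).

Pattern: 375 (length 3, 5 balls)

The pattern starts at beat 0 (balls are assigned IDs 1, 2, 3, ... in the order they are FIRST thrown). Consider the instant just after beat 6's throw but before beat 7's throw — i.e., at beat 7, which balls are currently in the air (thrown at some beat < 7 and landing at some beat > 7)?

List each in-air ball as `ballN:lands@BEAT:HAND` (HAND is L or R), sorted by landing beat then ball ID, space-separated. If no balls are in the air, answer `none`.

Beat 0 (L): throw ball1 h=3 -> lands@3:R; in-air after throw: [b1@3:R]
Beat 1 (R): throw ball2 h=7 -> lands@8:L; in-air after throw: [b1@3:R b2@8:L]
Beat 2 (L): throw ball3 h=5 -> lands@7:R; in-air after throw: [b1@3:R b3@7:R b2@8:L]
Beat 3 (R): throw ball1 h=3 -> lands@6:L; in-air after throw: [b1@6:L b3@7:R b2@8:L]
Beat 4 (L): throw ball4 h=7 -> lands@11:R; in-air after throw: [b1@6:L b3@7:R b2@8:L b4@11:R]
Beat 5 (R): throw ball5 h=5 -> lands@10:L; in-air after throw: [b1@6:L b3@7:R b2@8:L b5@10:L b4@11:R]
Beat 6 (L): throw ball1 h=3 -> lands@9:R; in-air after throw: [b3@7:R b2@8:L b1@9:R b5@10:L b4@11:R]
Beat 7 (R): throw ball3 h=7 -> lands@14:L; in-air after throw: [b2@8:L b1@9:R b5@10:L b4@11:R b3@14:L]

Answer: ball2:lands@8:L ball1:lands@9:R ball5:lands@10:L ball4:lands@11:R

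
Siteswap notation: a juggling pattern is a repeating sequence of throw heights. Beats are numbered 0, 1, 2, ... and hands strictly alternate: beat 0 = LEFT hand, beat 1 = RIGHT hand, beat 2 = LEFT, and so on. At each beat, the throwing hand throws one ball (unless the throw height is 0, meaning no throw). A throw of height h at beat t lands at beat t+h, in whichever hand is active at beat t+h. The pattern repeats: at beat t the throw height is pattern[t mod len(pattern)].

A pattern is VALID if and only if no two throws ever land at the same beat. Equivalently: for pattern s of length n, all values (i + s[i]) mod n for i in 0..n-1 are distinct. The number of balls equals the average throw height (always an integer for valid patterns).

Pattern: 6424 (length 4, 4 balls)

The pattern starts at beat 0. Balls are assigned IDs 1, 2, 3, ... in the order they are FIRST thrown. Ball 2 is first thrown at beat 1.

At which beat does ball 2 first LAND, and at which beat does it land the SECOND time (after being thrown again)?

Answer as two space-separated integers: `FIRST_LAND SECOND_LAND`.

Beat 0 (L): throw ball1 h=6 -> lands@6:L; in-air after throw: [b1@6:L]
Beat 1 (R): throw ball2 h=4 -> lands@5:R; in-air after throw: [b2@5:R b1@6:L]
Beat 2 (L): throw ball3 h=2 -> lands@4:L; in-air after throw: [b3@4:L b2@5:R b1@6:L]
Beat 3 (R): throw ball4 h=4 -> lands@7:R; in-air after throw: [b3@4:L b2@5:R b1@6:L b4@7:R]
Beat 4 (L): throw ball3 h=6 -> lands@10:L; in-air after throw: [b2@5:R b1@6:L b4@7:R b3@10:L]
Beat 5 (R): throw ball2 h=4 -> lands@9:R; in-air after throw: [b1@6:L b4@7:R b2@9:R b3@10:L]
Beat 6 (L): throw ball1 h=2 -> lands@8:L; in-air after throw: [b4@7:R b1@8:L b2@9:R b3@10:L]
Beat 7 (R): throw ball4 h=4 -> lands@11:R; in-air after throw: [b1@8:L b2@9:R b3@10:L b4@11:R]
Beat 8 (L): throw ball1 h=6 -> lands@14:L; in-air after throw: [b2@9:R b3@10:L b4@11:R b1@14:L]
Beat 9 (R): throw ball2 h=4 -> lands@13:R; in-air after throw: [b3@10:L b4@11:R b2@13:R b1@14:L]
Ball 2: thrown@1 h=4 -> first land @5; rethrown@5 h=4 -> second land @9

Answer: 5 9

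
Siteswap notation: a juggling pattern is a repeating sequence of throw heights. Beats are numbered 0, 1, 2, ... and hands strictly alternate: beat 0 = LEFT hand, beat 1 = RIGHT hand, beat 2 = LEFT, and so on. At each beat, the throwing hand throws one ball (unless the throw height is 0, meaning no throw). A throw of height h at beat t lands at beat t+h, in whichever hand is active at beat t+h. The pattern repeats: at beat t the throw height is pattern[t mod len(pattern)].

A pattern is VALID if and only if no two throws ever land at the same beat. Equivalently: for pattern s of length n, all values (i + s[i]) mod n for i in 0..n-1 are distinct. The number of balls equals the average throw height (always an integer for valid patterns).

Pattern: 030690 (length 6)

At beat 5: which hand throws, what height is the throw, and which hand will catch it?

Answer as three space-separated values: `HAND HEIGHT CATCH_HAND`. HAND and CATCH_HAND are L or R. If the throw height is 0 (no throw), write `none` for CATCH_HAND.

Beat 5: 5 mod 2 = 1, so hand = R
Throw height = pattern[5 mod 6] = pattern[5] = 0

Answer: R 0 none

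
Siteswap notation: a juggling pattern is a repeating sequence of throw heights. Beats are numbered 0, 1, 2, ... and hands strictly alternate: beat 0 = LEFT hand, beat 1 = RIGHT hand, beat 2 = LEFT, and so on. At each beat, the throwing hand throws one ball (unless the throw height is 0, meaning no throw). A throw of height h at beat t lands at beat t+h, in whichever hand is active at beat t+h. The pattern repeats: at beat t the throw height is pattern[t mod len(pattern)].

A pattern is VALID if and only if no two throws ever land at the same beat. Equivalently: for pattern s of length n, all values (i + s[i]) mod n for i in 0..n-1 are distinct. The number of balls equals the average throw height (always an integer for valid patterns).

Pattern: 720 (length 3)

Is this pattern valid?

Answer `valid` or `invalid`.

i=0: (i + s[i]) mod n = (0 + 7) mod 3 = 1
i=1: (i + s[i]) mod n = (1 + 2) mod 3 = 0
i=2: (i + s[i]) mod n = (2 + 0) mod 3 = 2
Residues: [1, 0, 2], distinct: True

Answer: valid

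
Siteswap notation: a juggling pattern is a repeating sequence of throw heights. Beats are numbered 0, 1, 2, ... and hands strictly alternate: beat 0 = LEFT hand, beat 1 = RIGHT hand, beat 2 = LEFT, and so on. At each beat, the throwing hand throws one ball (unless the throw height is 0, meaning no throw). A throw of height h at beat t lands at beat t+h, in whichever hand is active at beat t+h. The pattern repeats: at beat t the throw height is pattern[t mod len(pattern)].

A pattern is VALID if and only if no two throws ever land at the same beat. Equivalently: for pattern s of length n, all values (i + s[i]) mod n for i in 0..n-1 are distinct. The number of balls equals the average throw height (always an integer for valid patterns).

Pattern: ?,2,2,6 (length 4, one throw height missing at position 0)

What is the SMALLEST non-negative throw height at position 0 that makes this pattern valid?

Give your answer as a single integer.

i=0: s[i]=? (unknown)
i=1: (1 + 2) mod 4 = 3
i=2: (2 + 2) mod 4 = 0
i=3: (3 + 6) mod 4 = 1
Known residues: [0, 1, 3]; need a permutation of 0..3, so missing residue r = 2
Need (0 + s) mod 4 = 2; smallest s = (2 - 0) mod 4 = 2

Answer: 2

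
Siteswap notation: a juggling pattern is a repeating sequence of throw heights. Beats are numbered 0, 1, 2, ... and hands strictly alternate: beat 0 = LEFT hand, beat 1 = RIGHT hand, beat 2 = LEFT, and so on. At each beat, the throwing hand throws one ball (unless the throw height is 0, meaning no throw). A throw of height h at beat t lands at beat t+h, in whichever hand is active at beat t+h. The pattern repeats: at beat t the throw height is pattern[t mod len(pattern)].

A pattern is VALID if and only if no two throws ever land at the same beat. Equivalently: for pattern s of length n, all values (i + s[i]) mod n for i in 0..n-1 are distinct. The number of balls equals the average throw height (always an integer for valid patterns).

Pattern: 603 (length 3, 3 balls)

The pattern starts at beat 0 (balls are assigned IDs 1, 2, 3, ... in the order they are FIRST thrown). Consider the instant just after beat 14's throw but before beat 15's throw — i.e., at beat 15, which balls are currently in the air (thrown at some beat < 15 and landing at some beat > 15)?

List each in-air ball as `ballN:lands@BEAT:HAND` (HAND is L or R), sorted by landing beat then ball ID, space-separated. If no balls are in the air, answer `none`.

Beat 0 (L): throw ball1 h=6 -> lands@6:L; in-air after throw: [b1@6:L]
Beat 2 (L): throw ball2 h=3 -> lands@5:R; in-air after throw: [b2@5:R b1@6:L]
Beat 3 (R): throw ball3 h=6 -> lands@9:R; in-air after throw: [b2@5:R b1@6:L b3@9:R]
Beat 5 (R): throw ball2 h=3 -> lands@8:L; in-air after throw: [b1@6:L b2@8:L b3@9:R]
Beat 6 (L): throw ball1 h=6 -> lands@12:L; in-air after throw: [b2@8:L b3@9:R b1@12:L]
Beat 8 (L): throw ball2 h=3 -> lands@11:R; in-air after throw: [b3@9:R b2@11:R b1@12:L]
Beat 9 (R): throw ball3 h=6 -> lands@15:R; in-air after throw: [b2@11:R b1@12:L b3@15:R]
Beat 11 (R): throw ball2 h=3 -> lands@14:L; in-air after throw: [b1@12:L b2@14:L b3@15:R]
Beat 12 (L): throw ball1 h=6 -> lands@18:L; in-air after throw: [b2@14:L b3@15:R b1@18:L]
Beat 14 (L): throw ball2 h=3 -> lands@17:R; in-air after throw: [b3@15:R b2@17:R b1@18:L]
Beat 15 (R): throw ball3 h=6 -> lands@21:R; in-air after throw: [b2@17:R b1@18:L b3@21:R]

Answer: ball2:lands@17:R ball1:lands@18:L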